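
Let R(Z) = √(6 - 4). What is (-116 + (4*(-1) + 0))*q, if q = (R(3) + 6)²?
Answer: -4560 - 1440*√2 ≈ -6596.5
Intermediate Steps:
R(Z) = √2
q = (6 + √2)² (q = (√2 + 6)² = (6 + √2)² ≈ 54.971)
(-116 + (4*(-1) + 0))*q = (-116 + (4*(-1) + 0))*(6 + √2)² = (-116 + (-4 + 0))*(6 + √2)² = (-116 - 4)*(6 + √2)² = -120*(6 + √2)²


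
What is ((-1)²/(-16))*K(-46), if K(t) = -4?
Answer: ¼ ≈ 0.25000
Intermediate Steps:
((-1)²/(-16))*K(-46) = ((-1)²/(-16))*(-4) = (1*(-1/16))*(-4) = -1/16*(-4) = ¼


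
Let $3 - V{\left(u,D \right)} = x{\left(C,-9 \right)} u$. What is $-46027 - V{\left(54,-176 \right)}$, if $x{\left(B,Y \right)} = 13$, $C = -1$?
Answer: $-45328$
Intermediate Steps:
$V{\left(u,D \right)} = 3 - 13 u$
$-46027 - V{\left(54,-176 \right)} = -46027 - \left(3 - 702\right) = -46027 - -699 = -46027 + 699 = -45328$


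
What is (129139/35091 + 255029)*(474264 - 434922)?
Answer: 117361799216692/11697 ≈ 1.0033e+10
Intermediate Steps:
(129139/35091 + 255029)*(474264 - 434922) = (129139*(1/35091) + 255029)*39342 = (129139/35091 + 255029)*39342 = (8949351778/35091)*39342 = 117361799216692/11697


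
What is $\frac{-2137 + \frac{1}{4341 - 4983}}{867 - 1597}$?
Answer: $\frac{274391}{93732} \approx 2.9274$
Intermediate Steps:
$\frac{-2137 + \frac{1}{4341 - 4983}}{867 - 1597} = \frac{-2137 + \frac{1}{-642}}{-730} = \left(-2137 - \frac{1}{642}\right) \left(- \frac{1}{730}\right) = \left(- \frac{1371955}{642}\right) \left(- \frac{1}{730}\right) = \frac{274391}{93732}$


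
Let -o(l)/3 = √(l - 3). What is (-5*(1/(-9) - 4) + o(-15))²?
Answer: 21103/81 - 370*I*√2 ≈ 260.53 - 523.26*I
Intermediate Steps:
o(l) = -3*√(-3 + l) (o(l) = -3*√(l - 3) = -3*√(-3 + l))
(-5*(1/(-9) - 4) + o(-15))² = (-5*(1/(-9) - 4) - 3*√(-3 - 15))² = (-5*(-⅑ - 4) - 9*I*√2)² = (-5*(-37/9) - 9*I*√2)² = (185/9 - 9*I*√2)²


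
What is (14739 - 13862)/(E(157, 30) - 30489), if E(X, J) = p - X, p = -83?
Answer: -877/30729 ≈ -0.028540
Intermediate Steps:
E(X, J) = -83 - X
(14739 - 13862)/(E(157, 30) - 30489) = (14739 - 13862)/((-83 - 1*157) - 30489) = 877/((-83 - 157) - 30489) = 877/(-240 - 30489) = 877/(-30729) = 877*(-1/30729) = -877/30729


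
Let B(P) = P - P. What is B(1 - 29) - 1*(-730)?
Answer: 730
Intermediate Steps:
B(P) = 0
B(1 - 29) - 1*(-730) = 0 - 1*(-730) = 0 + 730 = 730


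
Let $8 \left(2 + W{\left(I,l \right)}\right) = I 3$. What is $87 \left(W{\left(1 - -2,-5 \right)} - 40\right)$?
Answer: $- \frac{28449}{8} \approx -3556.1$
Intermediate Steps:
$W{\left(I,l \right)} = -2 + \frac{3 I}{8}$ ($W{\left(I,l \right)} = -2 + \frac{I 3}{8} = -2 + \frac{3 I}{8}$)
$87 \left(W{\left(1 - -2,-5 \right)} - 40\right) = 87 \left(\left(-2 + \frac{3 \left(1 - -2\right)}{8}\right) - 40\right) = 87 \left(\left(-2 + \frac{3 \left(1 + 2\right)}{8}\right) - 40\right) = 87 \left(\left(-2 + \frac{3}{8} \cdot 3\right) - 40\right) = 87 \left(\left(-2 + \frac{9}{8}\right) - 40\right) = 87 \left(- \frac{7}{8} - 40\right) = 87 \left(- \frac{327}{8}\right) = - \frac{28449}{8}$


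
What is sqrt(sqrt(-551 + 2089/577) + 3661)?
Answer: sqrt(1218853069 + 577*I*sqrt(182238526))/577 ≈ 60.507 + 0.19334*I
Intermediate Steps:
sqrt(sqrt(-551 + 2089/577) + 3661) = sqrt(sqrt(-315838/577) + 3661) = sqrt(I*sqrt(182238526)/577 + 3661) = sqrt(3661 + I*sqrt(182238526)/577)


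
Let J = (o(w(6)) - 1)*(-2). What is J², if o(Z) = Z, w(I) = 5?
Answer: 64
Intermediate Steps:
J = -8 (J = (5 - 1)*(-2) = 4*(-2) = -8)
J² = (-8)² = 64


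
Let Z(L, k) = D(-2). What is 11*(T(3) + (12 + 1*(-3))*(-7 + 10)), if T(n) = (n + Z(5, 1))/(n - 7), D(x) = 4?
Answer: 1111/4 ≈ 277.75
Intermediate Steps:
Z(L, k) = 4
T(n) = (4 + n)/(-7 + n) (T(n) = (n + 4)/(n - 7) = (4 + n)/(-7 + n))
11*(T(3) + (12 + 1*(-3))*(-7 + 10)) = 11*((4 + 3)/(-7 + 3) + (12 + 1*(-3))*(-7 + 10)) = 11*(7/(-4) + (12 - 3)*3) = 11*(-1/4*7 + 9*3) = 11*(-7/4 + 27) = 11*(101/4) = 1111/4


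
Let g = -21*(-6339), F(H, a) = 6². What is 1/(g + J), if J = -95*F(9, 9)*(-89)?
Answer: 1/437499 ≈ 2.2857e-6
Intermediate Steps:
F(H, a) = 36
J = 304380 (J = -95*36*(-89) = -3420*(-89) = 304380)
g = 133119
1/(g + J) = 1/(133119 + 304380) = 1/437499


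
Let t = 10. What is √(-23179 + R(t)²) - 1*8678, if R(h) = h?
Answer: -8678 + 7*I*√471 ≈ -8678.0 + 151.92*I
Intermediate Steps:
√(-23179 + R(t)²) - 1*8678 = √(-23179 + 10²) - 1*8678 = √(-23179 + 100) - 8678 = √(-23079) - 8678 = 7*I*√471 - 8678 = -8678 + 7*I*√471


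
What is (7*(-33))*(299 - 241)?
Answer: -13398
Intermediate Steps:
(7*(-33))*(299 - 241) = -231*58 = -13398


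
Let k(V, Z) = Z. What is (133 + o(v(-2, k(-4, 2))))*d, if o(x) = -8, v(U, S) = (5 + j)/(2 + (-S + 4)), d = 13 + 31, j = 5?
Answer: 5500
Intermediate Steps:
d = 44
v(U, S) = 10/(6 - S) (v(U, S) = (5 + 5)/(2 + (-S + 4)) = 10/(2 + (4 - S)) = 10/(6 - S))
(133 + o(v(-2, k(-4, 2))))*d = (133 - 8)*44 = 125*44 = 5500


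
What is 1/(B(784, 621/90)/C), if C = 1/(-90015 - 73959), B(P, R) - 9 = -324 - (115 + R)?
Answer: 5/358201203 ≈ 1.3959e-8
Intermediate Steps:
B(P, R) = -430 - R (B(P, R) = 9 + (-324 - (115 + R)) = 9 + (-324 + (-115 - R)) = 9 + (-439 - R) = -430 - R)
C = -1/163974 (C = 1/(-163974) = -1/163974 ≈ -6.0985e-6)
1/(B(784, 621/90)/C) = 1/((-430 - 621/90)/(-1/163974)) = 1/((-430 - 621/90)*(-163974)) = 1/((-430 - 1*69/10)*(-163974)) = 1/((-430 - 69/10)*(-163974)) = 1/(-4369/10*(-163974)) = 1/(358201203/5) = 5/358201203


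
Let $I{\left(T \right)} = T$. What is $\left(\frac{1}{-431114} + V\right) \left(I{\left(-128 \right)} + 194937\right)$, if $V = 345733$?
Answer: $\frac{29036347015111849}{431114} \approx 6.7352 \cdot 10^{10}$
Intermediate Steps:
$\left(\frac{1}{-431114} + V\right) \left(I{\left(-128 \right)} + 194937\right) = \left(\frac{1}{-431114} + 345733\right) \left(-128 + 194937\right) = \left(- \frac{1}{431114} + 345733\right) 194809 = \frac{149050336561}{431114} \cdot 194809 = \frac{29036347015111849}{431114}$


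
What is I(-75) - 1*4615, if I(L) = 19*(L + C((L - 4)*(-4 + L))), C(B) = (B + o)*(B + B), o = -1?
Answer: 1479859880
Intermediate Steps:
C(B) = 2*B*(-1 + B) (C(B) = (B - 1)*(B + B) = (-1 + B)*(2*B) = 2*B*(-1 + B))
I(L) = 19*L + 38*(-4 + L)**2*(-1 + (-4 + L)**2) (I(L) = 19*(L + 2*((L - 4)*(-4 + L))*(-1 + (L - 4)*(-4 + L))) = 19*(L + 2*((-4 + L)*(-4 + L))*(-1 + (-4 + L)*(-4 + L))) = 19*(L + 2*(-4 + L)**2*(-1 + (-4 + L)**2)) = 19*L + 38*(-4 + L)**2*(-1 + (-4 + L)**2))
I(-75) - 1*4615 = (9120 - 9405*(-75) - 608*(-75)**3 + 38*(-75)**4 + 3610*(-75)**2) - 1*4615 = (9120 + 705375 - 608*(-421875) + 38*31640625 + 3610*5625) - 4615 = (9120 + 705375 + 256500000 + 1202343750 + 20306250) - 4615 = 1479864495 - 4615 = 1479859880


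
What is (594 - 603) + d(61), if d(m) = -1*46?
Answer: -55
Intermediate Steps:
d(m) = -46
(594 - 603) + d(61) = (594 - 603) - 46 = -9 - 46 = -55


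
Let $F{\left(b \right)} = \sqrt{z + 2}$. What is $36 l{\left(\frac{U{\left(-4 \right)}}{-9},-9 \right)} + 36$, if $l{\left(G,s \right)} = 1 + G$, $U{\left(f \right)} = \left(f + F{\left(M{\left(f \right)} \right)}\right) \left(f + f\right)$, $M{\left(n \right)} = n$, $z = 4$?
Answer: $-56 + 32 \sqrt{6} \approx 22.384$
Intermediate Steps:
$F{\left(b \right)} = \sqrt{6}$ ($F{\left(b \right)} = \sqrt{4 + 2} = \sqrt{6}$)
$U{\left(f \right)} = 2 f \left(f + \sqrt{6}\right)$ ($U{\left(f \right)} = \left(f + \sqrt{6}\right) \left(f + f\right) = \left(f + \sqrt{6}\right) 2 f = 2 f \left(f + \sqrt{6}\right)$)
$36 l{\left(\frac{U{\left(-4 \right)}}{-9},-9 \right)} + 36 = 36 \left(1 + \frac{2 \left(-4\right) \left(-4 + \sqrt{6}\right)}{-9}\right) + 36 = 36 \left(1 + \left(32 - 8 \sqrt{6}\right) \left(- \frac{1}{9}\right)\right) + 36 = 36 \left(1 - \left(\frac{32}{9} - \frac{8 \sqrt{6}}{9}\right)\right) + 36 = 36 \left(- \frac{23}{9} + \frac{8 \sqrt{6}}{9}\right) + 36 = \left(-92 + 32 \sqrt{6}\right) + 36 = -56 + 32 \sqrt{6}$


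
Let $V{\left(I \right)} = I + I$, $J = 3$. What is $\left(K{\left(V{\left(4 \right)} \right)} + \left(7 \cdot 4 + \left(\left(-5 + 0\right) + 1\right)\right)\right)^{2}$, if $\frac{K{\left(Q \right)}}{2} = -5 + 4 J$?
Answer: $1444$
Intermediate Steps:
$V{\left(I \right)} = 2 I$
$K{\left(Q \right)} = 14$ ($K{\left(Q \right)} = 2 \left(-5 + 4 \cdot 3\right) = 2 \left(-5 + 12\right) = 2 \cdot 7 = 14$)
$\left(K{\left(V{\left(4 \right)} \right)} + \left(7 \cdot 4 + \left(\left(-5 + 0\right) + 1\right)\right)\right)^{2} = \left(14 + \left(7 \cdot 4 + \left(\left(-5 + 0\right) + 1\right)\right)\right)^{2} = \left(14 + \left(28 + \left(-5 + 1\right)\right)\right)^{2} = \left(14 + \left(28 - 4\right)\right)^{2} = \left(14 + 24\right)^{2} = 38^{2} = 1444$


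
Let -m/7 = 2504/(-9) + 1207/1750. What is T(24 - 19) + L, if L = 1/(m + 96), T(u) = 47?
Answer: 215597689/4587137 ≈ 47.000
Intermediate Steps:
m = 4371137/2250 (m = -7*(2504/(-9) + 1207/1750) = -7*(2504*(-⅑) + 1207*(1/1750)) = -7*(-2504/9 + 1207/1750) = -7*(-4371137/15750) = 4371137/2250 ≈ 1942.7)
L = 2250/4587137 (L = 1/(4371137/2250 + 96) = 1/(4587137/2250) = 2250/4587137 ≈ 0.00049050)
T(24 - 19) + L = 47 + 2250/4587137 = 215597689/4587137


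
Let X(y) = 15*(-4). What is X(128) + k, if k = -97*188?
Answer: -18296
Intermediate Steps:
k = -18236
X(y) = -60
X(128) + k = -60 - 18236 = -18296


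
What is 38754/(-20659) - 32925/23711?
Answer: -1599093669/489845549 ≈ -3.2645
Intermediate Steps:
38754/(-20659) - 32925/23711 = 38754*(-1/20659) - 32925*1/23711 = -38754/20659 - 32925/23711 = -1599093669/489845549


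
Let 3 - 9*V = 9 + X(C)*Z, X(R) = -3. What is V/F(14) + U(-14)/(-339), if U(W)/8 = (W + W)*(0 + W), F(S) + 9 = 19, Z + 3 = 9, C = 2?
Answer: -15454/1695 ≈ -9.1174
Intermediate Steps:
Z = 6 (Z = -3 + 9 = 6)
F(S) = 10 (F(S) = -9 + 19 = 10)
V = 4/3 (V = ⅓ - (9 - 3*6)/9 = ⅓ - (9 - 18)/9 = ⅓ - ⅑*(-9) = ⅓ + 1 = 4/3 ≈ 1.3333)
U(W) = 16*W² (U(W) = 8*((W + W)*(0 + W)) = 8*((2*W)*W) = 8*(2*W²) = 16*W²)
V/F(14) + U(-14)/(-339) = (4/3)/10 + (16*(-14)²)/(-339) = (4/3)*(⅒) + (16*196)*(-1/339) = 2/15 + 3136*(-1/339) = 2/15 - 3136/339 = -15454/1695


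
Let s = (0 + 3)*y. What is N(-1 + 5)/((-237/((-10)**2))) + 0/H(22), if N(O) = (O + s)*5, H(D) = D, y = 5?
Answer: -9500/237 ≈ -40.084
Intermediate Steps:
s = 15 (s = (0 + 3)*5 = 3*5 = 15)
N(O) = 75 + 5*O (N(O) = (O + 15)*5 = (15 + O)*5 = 75 + 5*O)
N(-1 + 5)/((-237/((-10)**2))) + 0/H(22) = (75 + 5*(-1 + 5))/((-237/((-10)**2))) + 0/22 = (75 + 5*4)/((-237/100)) + 0*(1/22) = (75 + 20)/((-237*1/100)) + 0 = 95/(-237/100) + 0 = 95*(-100/237) + 0 = -9500/237 + 0 = -9500/237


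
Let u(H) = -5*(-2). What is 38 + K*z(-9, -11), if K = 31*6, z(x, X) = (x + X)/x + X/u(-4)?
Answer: 3701/15 ≈ 246.73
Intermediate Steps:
u(H) = 10
z(x, X) = X/10 + (X + x)/x (z(x, X) = (x + X)/x + X/10 = (X + x)/x + X*(1/10) = (X + x)/x + X/10 = X/10 + (X + x)/x)
K = 186
38 + K*z(-9, -11) = 38 + 186*(1 + (1/10)*(-11) - 11/(-9)) = 38 + 186*(1 - 11/10 - 11*(-1/9)) = 38 + 186*(1 - 11/10 + 11/9) = 38 + 186*(101/90) = 38 + 3131/15 = 3701/15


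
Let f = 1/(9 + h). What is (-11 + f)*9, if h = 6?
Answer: -492/5 ≈ -98.400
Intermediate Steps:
f = 1/15 (f = 1/(9 + 6) = 1/15 ≈ 0.066667)
(-11 + f)*9 = (-11 + 1/15)*9 = -164/15*9 = -492/5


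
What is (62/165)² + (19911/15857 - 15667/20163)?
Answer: 163496028238/263772870075 ≈ 0.61984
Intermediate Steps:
(62/165)² + (19911/15857 - 15667/20163) = 3844/27225 + 153033874/319724691 = 163496028238/263772870075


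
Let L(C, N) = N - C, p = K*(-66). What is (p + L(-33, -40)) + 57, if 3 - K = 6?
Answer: 248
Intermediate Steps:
K = -3 (K = 3 - 1*6 = 3 - 6 = -3)
p = 198 (p = -3*(-66) = 198)
(p + L(-33, -40)) + 57 = (198 + (-40 - 1*(-33))) + 57 = (198 + (-40 + 33)) + 57 = (198 - 7) + 57 = 191 + 57 = 248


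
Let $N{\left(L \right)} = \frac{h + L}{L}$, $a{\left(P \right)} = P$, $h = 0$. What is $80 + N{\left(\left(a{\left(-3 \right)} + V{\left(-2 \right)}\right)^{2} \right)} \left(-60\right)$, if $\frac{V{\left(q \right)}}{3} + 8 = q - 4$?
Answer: $20$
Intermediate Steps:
$V{\left(q \right)} = -36 + 3 q$ ($V{\left(q \right)} = -24 + 3 \left(q - 4\right) = -24 + 3 \left(-4 + q\right) = -24 + \left(-12 + 3 q\right) = -36 + 3 q$)
$N{\left(L \right)} = 1$ ($N{\left(L \right)} = \frac{0 + L}{L} = \frac{L}{L} = 1$)
$80 + N{\left(\left(a{\left(-3 \right)} + V{\left(-2 \right)}\right)^{2} \right)} \left(-60\right) = 80 + 1 \left(-60\right) = 80 - 60 = 20$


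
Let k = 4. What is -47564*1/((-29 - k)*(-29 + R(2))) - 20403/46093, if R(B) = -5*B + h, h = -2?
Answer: -201815701/5669439 ≈ -35.597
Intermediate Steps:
R(B) = -2 - 5*B (R(B) = -5*B - 2 = -2 - 5*B)
-47564*1/((-29 - k)*(-29 + R(2))) - 20403/46093 = -47564*1/((-29 - 1*4)*(-29 + (-2 - 5*2))) - 20403/46093 = -47564*1/((-29 - 4)*(-29 + (-2 - 10))) - 20403*1/46093 = -47564*(-1/(33*(-29 - 12))) - 20403/46093 = -47564/((-41*(-33))) - 20403/46093 = -47564/1353 - 20403/46093 = -47564*1/1353 - 20403/46093 = -4324/123 - 20403/46093 = -201815701/5669439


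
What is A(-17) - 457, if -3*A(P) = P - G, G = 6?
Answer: -1348/3 ≈ -449.33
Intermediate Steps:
A(P) = 2 - P/3 (A(P) = -(P - 1*6)/3 = -(P - 6)/3 = -(-6 + P)/3 = 2 - P/3)
A(-17) - 457 = (2 - ⅓*(-17)) - 457 = (2 + 17/3) - 457 = 23/3 - 457 = -1348/3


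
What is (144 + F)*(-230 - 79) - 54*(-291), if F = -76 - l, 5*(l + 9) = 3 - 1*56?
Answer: -56772/5 ≈ -11354.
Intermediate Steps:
l = -98/5 (l = -9 + (3 - 1*56)/5 = -9 + (3 - 56)/5 = -9 + (⅕)*(-53) = -9 - 53/5 = -98/5 ≈ -19.600)
F = -282/5 (F = -76 - 1*(-98/5) = -76 + 98/5 = -282/5 ≈ -56.400)
(144 + F)*(-230 - 79) - 54*(-291) = (144 - 282/5)*(-230 - 79) - 54*(-291) = (438/5)*(-309) + 15714 = -135342/5 + 15714 = -56772/5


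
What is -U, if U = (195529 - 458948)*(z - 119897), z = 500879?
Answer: 100357897458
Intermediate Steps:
U = -100357897458 (U = (195529 - 458948)*(500879 - 119897) = -263419*380982 = -100357897458)
-U = -1*(-100357897458) = 100357897458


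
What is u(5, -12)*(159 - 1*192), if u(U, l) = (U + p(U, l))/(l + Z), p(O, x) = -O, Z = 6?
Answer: 0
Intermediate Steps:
u(U, l) = 0 (u(U, l) = (U - U)/(l + 6) = 0/(6 + l) = 0)
u(5, -12)*(159 - 1*192) = 0*(159 - 1*192) = 0*(159 - 192) = 0*(-33) = 0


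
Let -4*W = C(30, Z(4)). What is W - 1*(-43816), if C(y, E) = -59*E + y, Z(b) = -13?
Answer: 174467/4 ≈ 43617.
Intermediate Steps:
C(y, E) = y - 59*E
W = -797/4 (W = -(30 - 59*(-13))/4 = -(30 + 767)/4 = -1/4*797 = -797/4 ≈ -199.25)
W - 1*(-43816) = -797/4 - 1*(-43816) = -797/4 + 43816 = 174467/4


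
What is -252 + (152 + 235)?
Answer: 135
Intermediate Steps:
-252 + (152 + 235) = -252 + 387 = 135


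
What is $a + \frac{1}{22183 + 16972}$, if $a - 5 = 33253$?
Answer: $\frac{1302216991}{39155} \approx 33258.0$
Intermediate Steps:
$a = 33258$ ($a = 5 + 33253 = 33258$)
$a + \frac{1}{22183 + 16972} = 33258 + \frac{1}{22183 + 16972} = 33258 + \frac{1}{39155} = \frac{1302216991}{39155}$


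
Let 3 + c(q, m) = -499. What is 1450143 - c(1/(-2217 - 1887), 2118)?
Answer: 1450645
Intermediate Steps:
c(q, m) = -502 (c(q, m) = -3 - 499 = -502)
1450143 - c(1/(-2217 - 1887), 2118) = 1450143 - 1*(-502) = 1450143 + 502 = 1450645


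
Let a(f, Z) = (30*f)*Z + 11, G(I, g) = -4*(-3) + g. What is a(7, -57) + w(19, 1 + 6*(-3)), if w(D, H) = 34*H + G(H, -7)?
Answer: -12532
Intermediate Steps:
G(I, g) = 12 + g
w(D, H) = 5 + 34*H (w(D, H) = 34*H + (12 - 7) = 34*H + 5 = 5 + 34*H)
a(f, Z) = 11 + 30*Z*f (a(f, Z) = 30*Z*f + 11 = 11 + 30*Z*f)
a(7, -57) + w(19, 1 + 6*(-3)) = (11 + 30*(-57)*7) + (5 + 34*(1 + 6*(-3))) = (11 - 11970) + (5 + 34*(1 - 18)) = -11959 + (5 + 34*(-17)) = -11959 + (5 - 578) = -11959 - 573 = -12532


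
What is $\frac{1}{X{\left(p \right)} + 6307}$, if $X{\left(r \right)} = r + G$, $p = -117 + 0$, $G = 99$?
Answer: $\frac{1}{6289} \approx 0.00015901$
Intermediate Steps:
$p = -117$
$X{\left(r \right)} = 99 + r$ ($X{\left(r \right)} = r + 99 = 99 + r$)
$\frac{1}{X{\left(p \right)} + 6307} = \frac{1}{\left(99 - 117\right) + 6307} = \frac{1}{-18 + 6307} = \frac{1}{6289}$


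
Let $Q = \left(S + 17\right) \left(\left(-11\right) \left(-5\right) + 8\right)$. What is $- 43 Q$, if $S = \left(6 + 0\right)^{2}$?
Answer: $-143577$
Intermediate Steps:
$S = 36$ ($S = 6^{2} = 36$)
$Q = 3339$ ($Q = \left(36 + 17\right) \left(\left(-11\right) \left(-5\right) + 8\right) = 53 \left(55 + 8\right) = 53 \cdot 63 = 3339$)
$- 43 Q = \left(-43\right) 3339 = -143577$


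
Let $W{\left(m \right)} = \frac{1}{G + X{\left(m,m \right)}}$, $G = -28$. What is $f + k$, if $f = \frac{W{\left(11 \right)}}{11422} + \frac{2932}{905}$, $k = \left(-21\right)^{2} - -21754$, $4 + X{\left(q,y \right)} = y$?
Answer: $\frac{4818685340929}{217075110} \approx 22198.0$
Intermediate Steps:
$X{\left(q,y \right)} = -4 + y$
$W{\left(m \right)} = \frac{1}{-32 + m}$ ($W{\left(m \right)} = \frac{1}{-28 + \left(-4 + m\right)} = \frac{1}{-32 + m}$)
$k = 22195$ ($k = 441 + 21754 = 22195$)
$f = \frac{703274479}{217075110}$ ($f = \frac{1}{\left(-32 + 11\right) 11422} + \frac{2932}{905} = \frac{1}{-21} \cdot \frac{1}{11422} + 2932 \cdot \frac{1}{905} = \left(- \frac{1}{21}\right) \frac{1}{11422} + \frac{2932}{905} = - \frac{1}{239862} + \frac{2932}{905} = \frac{703274479}{217075110} \approx 3.2398$)
$f + k = \frac{703274479}{217075110} + 22195 = \frac{4818685340929}{217075110}$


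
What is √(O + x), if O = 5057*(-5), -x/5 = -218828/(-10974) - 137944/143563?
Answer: I*√15748705209329732097255/787730181 ≈ 159.31*I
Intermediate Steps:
x = -74754516770/787730181 (x = -5*(-218828/(-10974) - 137944/143563) = -5*(-218828*(-1/10974) - 137944*1/143563) = -5*(109414/5487 - 137944/143563) = -5*14950903354/787730181 = -74754516770/787730181 ≈ -94.899)
O = -25285
√(O + x) = √(-25285 - 74754516770/787730181) = √(-19992512143355/787730181) = I*√15748705209329732097255/787730181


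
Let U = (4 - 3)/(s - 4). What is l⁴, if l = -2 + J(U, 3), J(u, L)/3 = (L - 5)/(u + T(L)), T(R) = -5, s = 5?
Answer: 1/16 ≈ 0.062500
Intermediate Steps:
U = 1 (U = (4 - 3)/(5 - 4) = 1/1 = 1*1 = 1)
J(u, L) = 3*(-5 + L)/(-5 + u) (J(u, L) = 3*((L - 5)/(u - 5)) = 3*((-5 + L)/(-5 + u)) = 3*(-5 + L)/(-5 + u))
l = -½ (l = -2 + 3*(-5 + 3)/(-5 + 1) = -2 + 3*(-2)/(-4) = -2 + 3*(-¼)*(-2) = -2 + 3/2 = -½ ≈ -0.50000)
l⁴ = (-½)⁴ = 1/16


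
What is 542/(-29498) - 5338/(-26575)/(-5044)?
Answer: -18202367731/988509690350 ≈ -0.018414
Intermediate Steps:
542/(-29498) - 5338/(-26575)/(-5044) = 542*(-1/29498) - 5338*(-1/26575)*(-1/5044) = -271/14749 + (5338/26575)*(-1/5044) = -271/14749 - 2669/67022150 = -18202367731/988509690350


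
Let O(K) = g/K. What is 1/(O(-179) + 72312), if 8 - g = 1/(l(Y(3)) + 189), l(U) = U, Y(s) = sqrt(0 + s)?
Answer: 82756725838311/5984300662641712321 + 179*sqrt(3)/5984300662641712321 ≈ 1.3829e-5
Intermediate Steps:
Y(s) = sqrt(s)
g = 8 - 1/(189 + sqrt(3)) (g = 8 - 1/(sqrt(3) + 189) = 8 - 1/(189 + sqrt(3)) ≈ 7.9948)
O(K) = (95185/11906 + sqrt(3)/35718)/K
1/(O(-179) + 72312) = 1/((1511 + 8*sqrt(3))/((-179)*(189 + sqrt(3))) + 72312) = 1/(-(1511 + 8*sqrt(3))/(179*(189 + sqrt(3))) + 72312) = 1/(72312 - (1511 + 8*sqrt(3))/(179*(189 + sqrt(3))))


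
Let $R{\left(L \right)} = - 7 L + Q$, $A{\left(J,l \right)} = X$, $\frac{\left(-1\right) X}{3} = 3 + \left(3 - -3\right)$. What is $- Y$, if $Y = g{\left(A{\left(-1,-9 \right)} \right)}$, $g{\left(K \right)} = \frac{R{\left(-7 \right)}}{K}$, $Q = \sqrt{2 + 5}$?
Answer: $\frac{49}{27} + \frac{\sqrt{7}}{27} \approx 1.9128$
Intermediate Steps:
$X = -27$ ($X = - 3 \left(3 + \left(3 - -3\right)\right) = - 3 \left(3 + \left(3 + 3\right)\right) = - 3 \left(3 + 6\right) = \left(-3\right) 9 = -27$)
$Q = \sqrt{7} \approx 2.6458$
$A{\left(J,l \right)} = -27$
$R{\left(L \right)} = \sqrt{7} - 7 L$ ($R{\left(L \right)} = - 7 L + \sqrt{7} = \sqrt{7} - 7 L$)
$g{\left(K \right)} = \frac{49 + \sqrt{7}}{K}$ ($g{\left(K \right)} = \frac{\sqrt{7} - -49}{K} = \frac{\sqrt{7} + 49}{K} = \frac{49 + \sqrt{7}}{K}$)
$Y = - \frac{49}{27} - \frac{\sqrt{7}}{27}$ ($Y = \frac{49 + \sqrt{7}}{-27} = - \frac{49 + \sqrt{7}}{27} = - \frac{49}{27} - \frac{\sqrt{7}}{27} \approx -1.9128$)
$- Y = - (- \frac{49}{27} - \frac{\sqrt{7}}{27}) = \frac{49}{27} + \frac{\sqrt{7}}{27}$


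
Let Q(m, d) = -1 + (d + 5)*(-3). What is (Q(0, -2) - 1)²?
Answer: 121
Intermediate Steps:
Q(m, d) = -16 - 3*d (Q(m, d) = -1 + (5 + d)*(-3) = -1 + (-15 - 3*d) = -16 - 3*d)
(Q(0, -2) - 1)² = ((-16 - 3*(-2)) - 1)² = ((-16 + 6) - 1)² = (-10 - 1)² = (-11)² = 121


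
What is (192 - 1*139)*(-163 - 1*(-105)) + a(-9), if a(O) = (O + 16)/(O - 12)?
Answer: -9223/3 ≈ -3074.3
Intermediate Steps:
a(O) = (16 + O)/(-12 + O)
(192 - 1*139)*(-163 - 1*(-105)) + a(-9) = (192 - 1*139)*(-163 - 1*(-105)) + (16 - 9)/(-12 - 9) = (192 - 139)*(-163 + 105) + 7/(-21) = 53*(-58) - 1/21*7 = -3074 - ⅓ = -9223/3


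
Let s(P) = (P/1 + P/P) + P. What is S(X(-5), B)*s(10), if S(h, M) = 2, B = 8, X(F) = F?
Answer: 42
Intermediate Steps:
s(P) = 1 + 2*P (s(P) = (P*1 + 1) + P = (P + 1) + P = (1 + P) + P = 1 + 2*P)
S(X(-5), B)*s(10) = 2*(1 + 2*10) = 2*(1 + 20) = 2*21 = 42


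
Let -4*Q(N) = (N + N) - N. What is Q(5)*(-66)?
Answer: 165/2 ≈ 82.500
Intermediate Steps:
Q(N) = -N/4 (Q(N) = -((N + N) - N)/4 = -(2*N - N)/4 = -N/4)
Q(5)*(-66) = -1/4*5*(-66) = -5/4*(-66) = 165/2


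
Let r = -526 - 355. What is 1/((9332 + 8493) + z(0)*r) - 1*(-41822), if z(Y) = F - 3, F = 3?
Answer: 745477151/17825 ≈ 41822.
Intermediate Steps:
r = -881
z(Y) = 0 (z(Y) = 3 - 3 = 0)
1/((9332 + 8493) + z(0)*r) - 1*(-41822) = 1/((9332 + 8493) + 0*(-881)) - 1*(-41822) = 1/(17825 + 0) + 41822 = 1/17825 + 41822 = 745477151/17825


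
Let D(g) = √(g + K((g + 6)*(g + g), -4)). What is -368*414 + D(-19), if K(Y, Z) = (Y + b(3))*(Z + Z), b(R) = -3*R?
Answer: -152352 + I*√3899 ≈ -1.5235e+5 + 62.442*I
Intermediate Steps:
K(Y, Z) = 2*Z*(-9 + Y) (K(Y, Z) = (Y - 3*3)*(Z + Z) = (Y - 9)*(2*Z) = (-9 + Y)*(2*Z) = 2*Z*(-9 + Y))
D(g) = √(72 + g - 16*g*(6 + g)) (D(g) = √(g + 2*(-4)*(-9 + (g + 6)*(g + g))) = √(g + 2*(-4)*(-9 + (6 + g)*(2*g))) = √(g + 2*(-4)*(-9 + 2*g*(6 + g))) = √(g + (72 - 16*g*(6 + g))) = √(72 + g - 16*g*(6 + g)))
-368*414 + D(-19) = -368*414 + √(72 - 19 - 16*(-19)*(6 - 19)) = -152352 + √(72 - 19 - 16*(-19)*(-13)) = -152352 + √(72 - 19 - 3952) = -152352 + √(-3899) = -152352 + I*√3899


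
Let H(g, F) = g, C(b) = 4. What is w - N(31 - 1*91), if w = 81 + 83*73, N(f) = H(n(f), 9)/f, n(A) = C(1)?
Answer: 92101/15 ≈ 6140.1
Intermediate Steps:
n(A) = 4
N(f) = 4/f
w = 6140 (w = 81 + 6059 = 6140)
w - N(31 - 1*91) = 6140 - 4/(31 - 1*91) = 6140 - 4/(31 - 91) = 6140 - 4/(-60) = 6140 - 4*(-1)/60 = 6140 - 1*(-1/15) = 6140 + 1/15 = 92101/15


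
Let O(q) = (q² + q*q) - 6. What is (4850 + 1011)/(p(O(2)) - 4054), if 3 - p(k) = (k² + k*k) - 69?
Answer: -5861/3990 ≈ -1.4689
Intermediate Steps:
O(q) = -6 + 2*q² (O(q) = (q² + q²) - 6 = 2*q² - 6 = -6 + 2*q²)
p(k) = 72 - 2*k² (p(k) = 3 - ((k² + k*k) - 69) = 3 - ((k² + k²) - 69) = 3 - (2*k² - 69) = 3 - (-69 + 2*k²) = 3 + (69 - 2*k²) = 72 - 2*k²)
(4850 + 1011)/(p(O(2)) - 4054) = (4850 + 1011)/((72 - 2*(-6 + 2*2²)²) - 4054) = 5861/((72 - 2*(-6 + 2*4)²) - 4054) = 5861/((72 - 2*(-6 + 8)²) - 4054) = 5861/((72 - 2*2²) - 4054) = 5861/((72 - 2*4) - 4054) = 5861/((72 - 8) - 4054) = 5861/(64 - 4054) = 5861/(-3990) = 5861*(-1/3990) = -5861/3990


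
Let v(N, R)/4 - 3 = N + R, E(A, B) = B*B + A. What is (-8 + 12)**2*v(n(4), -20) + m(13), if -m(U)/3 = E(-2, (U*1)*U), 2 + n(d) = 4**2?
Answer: -85869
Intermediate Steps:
n(d) = 14 (n(d) = -2 + 4**2 = -2 + 16 = 14)
E(A, B) = A + B**2 (E(A, B) = B**2 + A = A + B**2)
v(N, R) = 12 + 4*N + 4*R (v(N, R) = 12 + 4*(N + R) = 12 + (4*N + 4*R) = 12 + 4*N + 4*R)
m(U) = 6 - 3*U**4 (m(U) = -3*(-2 + ((U*1)*U)**2) = -3*(-2 + (U*U)**2) = -3*(-2 + (U**2)**2) = -3*(-2 + U**4) = 6 - 3*U**4)
(-8 + 12)**2*v(n(4), -20) + m(13) = (-8 + 12)**2*(12 + 4*14 + 4*(-20)) + (6 - 3*13**4) = 4**2*(12 + 56 - 80) + (6 - 3*28561) = 16*(-12) + (6 - 85683) = -192 - 85677 = -85869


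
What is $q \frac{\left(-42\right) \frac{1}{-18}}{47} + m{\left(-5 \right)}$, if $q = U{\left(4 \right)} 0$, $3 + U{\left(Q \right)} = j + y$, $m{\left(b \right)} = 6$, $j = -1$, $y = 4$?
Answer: $6$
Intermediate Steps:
$U{\left(Q \right)} = 0$ ($U{\left(Q \right)} = -3 + \left(-1 + 4\right) = -3 + 3 = 0$)
$q = 0$ ($q = 0 \cdot 0 = 0$)
$q \frac{\left(-42\right) \frac{1}{-18}}{47} + m{\left(-5 \right)} = 0 \frac{\left(-42\right) \frac{1}{-18}}{47} + 6 = 0 \left(-42\right) \left(- \frac{1}{18}\right) \frac{1}{47} + 6 = 0 \cdot \frac{7}{3} \cdot \frac{1}{47} + 6 = 0 \cdot \frac{7}{141} + 6 = 0 + 6 = 6$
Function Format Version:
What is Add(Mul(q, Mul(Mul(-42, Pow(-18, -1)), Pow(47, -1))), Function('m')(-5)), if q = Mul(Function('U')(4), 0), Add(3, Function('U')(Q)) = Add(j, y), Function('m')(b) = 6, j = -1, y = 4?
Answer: 6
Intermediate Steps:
Function('U')(Q) = 0 (Function('U')(Q) = Add(-3, Add(-1, 4)) = Add(-3, 3) = 0)
q = 0 (q = Mul(0, 0) = 0)
Add(Mul(q, Mul(Mul(-42, Pow(-18, -1)), Pow(47, -1))), Function('m')(-5)) = Add(Mul(0, Mul(Mul(-42, Pow(-18, -1)), Pow(47, -1))), 6) = Add(Mul(0, Mul(Mul(-42, Rational(-1, 18)), Rational(1, 47))), 6) = Add(Mul(0, Mul(Rational(7, 3), Rational(1, 47))), 6) = Add(Mul(0, Rational(7, 141)), 6) = Add(0, 6) = 6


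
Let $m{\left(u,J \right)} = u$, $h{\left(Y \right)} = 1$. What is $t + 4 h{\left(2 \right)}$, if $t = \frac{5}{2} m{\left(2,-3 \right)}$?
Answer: $9$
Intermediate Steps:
$t = 5$ ($t = \frac{5}{2} \cdot 2 = 5$)
$t + 4 h{\left(2 \right)} = 5 + 4 \cdot 1 = 5 + 4 = 9$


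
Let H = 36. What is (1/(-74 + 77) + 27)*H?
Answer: 984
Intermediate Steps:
(1/(-74 + 77) + 27)*H = (1/(-74 + 77) + 27)*36 = (1/3 + 27)*36 = (⅓ + 27)*36 = (82/3)*36 = 984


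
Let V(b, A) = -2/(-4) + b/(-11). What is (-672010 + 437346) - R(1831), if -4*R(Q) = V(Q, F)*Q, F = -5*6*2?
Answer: -27335413/88 ≈ -3.1063e+5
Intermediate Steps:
F = -60 (F = -30*2 = -60)
V(b, A) = ½ - b/11 (V(b, A) = -2*(-¼) + b*(-1/11) = ½ - b/11)
R(Q) = -Q*(½ - Q/11)/4 (R(Q) = -(½ - Q/11)*Q/4 = -Q*(½ - Q/11)/4)
(-672010 + 437346) - R(1831) = (-672010 + 437346) - 1831*(-11 + 2*1831)/88 = -234664 - 1831*(-11 + 3662)/88 = -234664 - 1831*3651/88 = -234664 - 1*6684981/88 = -234664 - 6684981/88 = -27335413/88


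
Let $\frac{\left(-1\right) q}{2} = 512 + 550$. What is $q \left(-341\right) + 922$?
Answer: $725206$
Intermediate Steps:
$q = -2124$ ($q = - 2 \left(512 + 550\right) = \left(-2\right) 1062 = -2124$)
$q \left(-341\right) + 922 = \left(-2124\right) \left(-341\right) + 922 = 724284 + 922 = 725206$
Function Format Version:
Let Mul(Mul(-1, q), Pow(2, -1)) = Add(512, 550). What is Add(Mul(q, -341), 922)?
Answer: 725206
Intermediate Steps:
q = -2124 (q = Mul(-2, Add(512, 550)) = Mul(-2, 1062) = -2124)
Add(Mul(q, -341), 922) = Add(Mul(-2124, -341), 922) = Add(724284, 922) = 725206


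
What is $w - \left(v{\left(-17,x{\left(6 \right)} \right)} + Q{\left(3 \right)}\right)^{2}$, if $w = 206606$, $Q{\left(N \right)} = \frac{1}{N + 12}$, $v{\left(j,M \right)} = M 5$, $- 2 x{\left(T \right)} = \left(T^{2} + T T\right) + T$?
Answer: $\frac{37936574}{225} \approx 1.6861 \cdot 10^{5}$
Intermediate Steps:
$x{\left(T \right)} = - T^{2} - \frac{T}{2}$ ($x{\left(T \right)} = - \frac{\left(T^{2} + T T\right) + T}{2} = - \frac{\left(T^{2} + T^{2}\right) + T}{2} = - \frac{2 T^{2} + T}{2} = - \frac{T + 2 T^{2}}{2} = - T^{2} - \frac{T}{2}$)
$v{\left(j,M \right)} = 5 M$
$Q{\left(N \right)} = \frac{1}{12 + N}$
$w - \left(v{\left(-17,x{\left(6 \right)} \right)} + Q{\left(3 \right)}\right)^{2} = 206606 - \left(5 \left(\left(-1\right) 6 \left(\frac{1}{2} + 6\right)\right) + \frac{1}{12 + 3}\right)^{2} = 206606 - \left(5 \left(\left(-1\right) 6 \cdot \frac{13}{2}\right) + \frac{1}{15}\right)^{2} = 206606 - \left(5 \left(-39\right) + \frac{1}{15}\right)^{2} = 206606 - \left(-195 + \frac{1}{15}\right)^{2} = 206606 - \left(- \frac{2924}{15}\right)^{2} = 206606 - \frac{8549776}{225} = \frac{37936574}{225}$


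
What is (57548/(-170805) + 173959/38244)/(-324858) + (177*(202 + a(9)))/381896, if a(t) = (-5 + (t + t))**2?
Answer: 725722613853833456/4220863779410562555 ≈ 0.17194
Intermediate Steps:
a(t) = (-5 + 2*t)**2
(57548/(-170805) + 173959/38244)/(-324858) + (177*(202 + a(9)))/381896 = (57548/(-170805) + 173959/38244)/(-324858) + (177*(202 + (-5 + 2*9)**2))/381896 = (57548*(-1/170805) + 173959*(1/38244))*(-1/324858) + (177*(202 + (-5 + 18)**2))*(1/381896) = (-57548/170805 + 173959/38244)*(-1/324858) + (177*(202 + 13**2))*(1/381896) = (9170733761/2177422140)*(-1/324858) + (177*(202 + 169))*(1/381896) = -9170733761/707353001556120 + (177*371)*(1/381896) = -9170733761/707353001556120 + 65667*(1/381896) = -9170733761/707353001556120 + 65667/381896 = 725722613853833456/4220863779410562555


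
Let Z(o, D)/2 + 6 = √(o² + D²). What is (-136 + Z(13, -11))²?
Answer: 23064 - 592*√290 ≈ 12983.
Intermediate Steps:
Z(o, D) = -12 + 2*√(D² + o²) (Z(o, D) = -12 + 2*√(o² + D²) = -12 + 2*√(D² + o²))
(-136 + Z(13, -11))² = (-136 + (-12 + 2*√((-11)² + 13²)))² = (-136 + (-12 + 2*√(121 + 169)))² = (-136 + (-12 + 2*√290))² = (-148 + 2*√290)²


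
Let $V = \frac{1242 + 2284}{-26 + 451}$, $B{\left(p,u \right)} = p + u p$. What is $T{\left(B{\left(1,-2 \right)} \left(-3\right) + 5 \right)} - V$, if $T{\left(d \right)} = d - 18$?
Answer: $- \frac{7776}{425} \approx -18.296$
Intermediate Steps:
$B{\left(p,u \right)} = p + p u$
$V = \frac{3526}{425} \approx 8.2965$
$T{\left(d \right)} = -18 + d$ ($T{\left(d \right)} = d - 18 = -18 + d$)
$T{\left(B{\left(1,-2 \right)} \left(-3\right) + 5 \right)} - V = \left(-18 + \left(1 \left(1 - 2\right) \left(-3\right) + 5\right)\right) - \frac{3526}{425} = \left(-18 + \left(1 \left(-1\right) \left(-3\right) + 5\right)\right) - \frac{3526}{425} = \left(-18 + \left(\left(-1\right) \left(-3\right) + 5\right)\right) - \frac{3526}{425} = \left(-18 + \left(3 + 5\right)\right) - \frac{3526}{425} = \left(-18 + 8\right) - \frac{3526}{425} = -10 - \frac{3526}{425} = - \frac{7776}{425}$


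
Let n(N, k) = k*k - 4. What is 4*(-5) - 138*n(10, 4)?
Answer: -1676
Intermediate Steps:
n(N, k) = -4 + k² (n(N, k) = k² - 4 = -4 + k²)
4*(-5) - 138*n(10, 4) = 4*(-5) - 138*(-4 + 4²) = -20 - 138*(-4 + 16) = -20 - 138*12 = -20 - 1656 = -1676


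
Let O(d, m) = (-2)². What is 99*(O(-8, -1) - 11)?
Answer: -693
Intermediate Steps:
O(d, m) = 4
99*(O(-8, -1) - 11) = 99*(4 - 11) = 99*(-7) = -693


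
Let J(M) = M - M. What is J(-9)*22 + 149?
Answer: 149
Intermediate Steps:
J(M) = 0
J(-9)*22 + 149 = 0*22 + 149 = 0 + 149 = 149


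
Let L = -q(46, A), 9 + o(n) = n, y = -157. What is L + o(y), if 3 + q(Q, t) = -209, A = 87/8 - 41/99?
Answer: 46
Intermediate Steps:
A = 8285/792 (A = 87*(1/8) - 41*1/99 = 87/8 - 41/99 = 8285/792 ≈ 10.461)
o(n) = -9 + n
q(Q, t) = -212 (q(Q, t) = -3 - 209 = -212)
L = 212 (L = -1*(-212) = 212)
L + o(y) = 212 + (-9 - 157) = 212 - 166 = 46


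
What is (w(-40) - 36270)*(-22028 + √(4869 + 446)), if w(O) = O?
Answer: 799836680 - 36310*√5315 ≈ 7.9719e+8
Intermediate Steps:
(w(-40) - 36270)*(-22028 + √(4869 + 446)) = (-40 - 36270)*(-22028 + √(4869 + 446)) = -36310*(-22028 + √5315) = 799836680 - 36310*√5315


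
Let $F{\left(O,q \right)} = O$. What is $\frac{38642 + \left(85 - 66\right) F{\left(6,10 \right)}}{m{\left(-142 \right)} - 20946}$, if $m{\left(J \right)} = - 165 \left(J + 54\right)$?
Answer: $- \frac{19378}{3213} \approx -6.0311$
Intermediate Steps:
$m{\left(J \right)} = -8910 - 165 J$ ($m{\left(J \right)} = - 165 \left(54 + J\right) = -8910 - 165 J$)
$\frac{38642 + \left(85 - 66\right) F{\left(6,10 \right)}}{m{\left(-142 \right)} - 20946} = \frac{38642 + \left(85 - 66\right) 6}{\left(-8910 - -23430\right) - 20946} = \frac{38642 + 19 \cdot 6}{\left(-8910 + 23430\right) - 20946} = \frac{38642 + 114}{14520 - 20946} = \frac{38756}{-6426} = 38756 \left(- \frac{1}{6426}\right) = - \frac{19378}{3213}$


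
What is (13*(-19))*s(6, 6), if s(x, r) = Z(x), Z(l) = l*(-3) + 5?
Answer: 3211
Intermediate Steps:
Z(l) = 5 - 3*l (Z(l) = -3*l + 5 = 5 - 3*l)
s(x, r) = 5 - 3*x
(13*(-19))*s(6, 6) = (13*(-19))*(5 - 3*6) = -247*(5 - 18) = -247*(-13) = 3211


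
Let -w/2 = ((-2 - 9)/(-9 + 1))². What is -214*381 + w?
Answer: -2609209/32 ≈ -81538.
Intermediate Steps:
w = -121/32 (w = -2*(-2 - 9)²/(-9 + 1)² = -2*(-11/(-8))² = -2*(-11*(-⅛))² = -2*(11/8)² = -2*121/64 = -121/32 ≈ -3.7813)
-214*381 + w = -214*381 - 121/32 = -81534 - 121/32 = -2609209/32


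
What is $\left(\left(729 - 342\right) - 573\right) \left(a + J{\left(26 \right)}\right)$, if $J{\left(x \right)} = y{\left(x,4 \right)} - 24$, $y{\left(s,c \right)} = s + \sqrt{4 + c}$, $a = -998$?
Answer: $185256 - 372 \sqrt{2} \approx 1.8473 \cdot 10^{5}$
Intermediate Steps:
$J{\left(x \right)} = -24 + x + 2 \sqrt{2}$ ($J{\left(x \right)} = \left(x + \sqrt{4 + 4}\right) - 24 = \left(x + \sqrt{8}\right) - 24 = \left(x + 2 \sqrt{2}\right) - 24 = -24 + x + 2 \sqrt{2}$)
$\left(\left(729 - 342\right) - 573\right) \left(a + J{\left(26 \right)}\right) = \left(\left(729 - 342\right) - 573\right) \left(-998 + \left(-24 + 26 + 2 \sqrt{2}\right)\right) = \left(\left(729 - 342\right) - 573\right) \left(-998 + \left(2 + 2 \sqrt{2}\right)\right) = \left(387 - 573\right) \left(-996 + 2 \sqrt{2}\right) = - 186 \left(-996 + 2 \sqrt{2}\right) = 185256 - 372 \sqrt{2}$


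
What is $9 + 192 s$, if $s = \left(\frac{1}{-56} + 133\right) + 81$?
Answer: $\frac{287655}{7} \approx 41094.0$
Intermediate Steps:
$s = \frac{11983}{56}$ ($s = \left(- \frac{1}{56} + 133\right) + 81 = \frac{7447}{56} + 81 = \frac{11983}{56} \approx 213.98$)
$9 + 192 s = 9 + 192 \cdot \frac{11983}{56} = 9 + \frac{287592}{7} = \frac{287655}{7}$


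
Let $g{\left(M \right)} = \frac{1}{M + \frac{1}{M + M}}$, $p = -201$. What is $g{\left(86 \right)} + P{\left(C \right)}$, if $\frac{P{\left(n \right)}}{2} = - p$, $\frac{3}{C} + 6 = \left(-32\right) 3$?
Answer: $\frac{5946958}{14793} \approx 402.01$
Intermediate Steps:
$C = - \frac{1}{34}$ ($C = \frac{3}{-6 - 96} = \frac{3}{-102} = 3 \left(- \frac{1}{102}\right) = - \frac{1}{34} \approx -0.029412$)
$P{\left(n \right)} = 402$ ($P{\left(n \right)} = 2 \left(\left(-1\right) \left(-201\right)\right) = 2 \cdot 201 = 402$)
$g{\left(M \right)} = \frac{1}{M + \frac{1}{2 M}}$
$g{\left(86 \right)} + P{\left(C \right)} = 2 \cdot 86 \frac{1}{1 + 2 \cdot 86^{2}} + 402 = 2 \cdot 86 \frac{1}{1 + 2 \cdot 7396} + 402 = 2 \cdot 86 \frac{1}{1 + 14792} + 402 = 2 \cdot 86 \cdot \frac{1}{14793} + 402 = \frac{172}{14793} + 402 = \frac{5946958}{14793}$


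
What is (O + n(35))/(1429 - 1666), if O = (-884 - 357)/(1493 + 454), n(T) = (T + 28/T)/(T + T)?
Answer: 85837/161503650 ≈ 0.00053149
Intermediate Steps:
n(T) = (T + 28/T)/(2*T) (n(T) = (T + 28/T)/((2*T)) = (T + 28/T)*(1/(2*T)) = (T + 28/T)/(2*T))
O = -1241/1947 ≈ -0.63739
(O + n(35))/(1429 - 1666) = (-1241/1947 + (½ + 14/35²))/(1429 - 1666) = (-1241/1947 + (½ + 14*(1/1225)))/(-237) = (-1241/1947 + (½ + 2/175))*(-1/237) = (-1241/1947 + 179/350)*(-1/237) = -85837/681450*(-1/237) = 85837/161503650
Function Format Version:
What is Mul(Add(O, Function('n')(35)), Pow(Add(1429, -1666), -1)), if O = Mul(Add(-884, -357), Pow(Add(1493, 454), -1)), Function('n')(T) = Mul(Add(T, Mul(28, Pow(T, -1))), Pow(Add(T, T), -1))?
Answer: Rational(85837, 161503650) ≈ 0.00053149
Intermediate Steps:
Function('n')(T) = Mul(Rational(1, 2), Pow(T, -1), Add(T, Mul(28, Pow(T, -1)))) (Function('n')(T) = Mul(Add(T, Mul(28, Pow(T, -1))), Pow(Mul(2, T), -1)) = Mul(Add(T, Mul(28, Pow(T, -1))), Mul(Rational(1, 2), Pow(T, -1))) = Mul(Rational(1, 2), Pow(T, -1), Add(T, Mul(28, Pow(T, -1)))))
O = Rational(-1241, 1947) (O = Mul(-1241, Pow(1947, -1)) = Mul(-1241, Rational(1, 1947)) = Rational(-1241, 1947) ≈ -0.63739)
Mul(Add(O, Function('n')(35)), Pow(Add(1429, -1666), -1)) = Mul(Add(Rational(-1241, 1947), Add(Rational(1, 2), Mul(14, Pow(35, -2)))), Pow(Add(1429, -1666), -1)) = Mul(Add(Rational(-1241, 1947), Add(Rational(1, 2), Mul(14, Rational(1, 1225)))), Pow(-237, -1)) = Mul(Add(Rational(-1241, 1947), Add(Rational(1, 2), Rational(2, 175))), Rational(-1, 237)) = Mul(Add(Rational(-1241, 1947), Rational(179, 350)), Rational(-1, 237)) = Mul(Rational(-85837, 681450), Rational(-1, 237)) = Rational(85837, 161503650)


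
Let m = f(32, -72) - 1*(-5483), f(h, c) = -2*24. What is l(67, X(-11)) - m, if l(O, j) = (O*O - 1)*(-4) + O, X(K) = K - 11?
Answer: -23320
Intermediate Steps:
f(h, c) = -48
X(K) = -11 + K
l(O, j) = 4 + O - 4*O² (l(O, j) = (O² - 1)*(-4) + O = (-1 + O²)*(-4) + O = (4 - 4*O²) + O = 4 + O - 4*O²)
m = 5435 (m = -48 - 1*(-5483) = -48 + 5483 = 5435)
l(67, X(-11)) - m = (4 + 67 - 4*67²) - 1*5435 = (4 + 67 - 4*4489) - 5435 = (4 + 67 - 17956) - 5435 = -17885 - 5435 = -23320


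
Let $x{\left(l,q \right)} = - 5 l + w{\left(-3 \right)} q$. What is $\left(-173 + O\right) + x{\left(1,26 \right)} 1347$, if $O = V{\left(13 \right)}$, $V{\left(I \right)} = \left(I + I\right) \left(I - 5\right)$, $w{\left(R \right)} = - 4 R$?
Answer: $413564$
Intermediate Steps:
$V{\left(I \right)} = 2 I \left(-5 + I\right)$
$O = 208$ ($O = 2 \cdot 13 \left(-5 + 13\right) = 2 \cdot 13 \cdot 8 = 208$)
$x{\left(l,q \right)} = - 5 l + 12 q$ ($x{\left(l,q \right)} = - 5 l + \left(-4\right) \left(-3\right) q = - 5 l + 12 q$)
$\left(-173 + O\right) + x{\left(1,26 \right)} 1347 = \left(-173 + 208\right) + \left(\left(-5\right) 1 + 12 \cdot 26\right) 1347 = 35 + \left(-5 + 312\right) 1347 = 35 + 307 \cdot 1347 = 35 + 413529 = 413564$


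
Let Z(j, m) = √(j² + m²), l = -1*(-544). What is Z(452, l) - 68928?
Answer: -68928 + 52*√185 ≈ -68221.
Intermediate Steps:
l = 544
Z(452, l) - 68928 = √(452² + 544²) - 68928 = √(204304 + 295936) - 68928 = √500240 - 68928 = 52*√185 - 68928 = -68928 + 52*√185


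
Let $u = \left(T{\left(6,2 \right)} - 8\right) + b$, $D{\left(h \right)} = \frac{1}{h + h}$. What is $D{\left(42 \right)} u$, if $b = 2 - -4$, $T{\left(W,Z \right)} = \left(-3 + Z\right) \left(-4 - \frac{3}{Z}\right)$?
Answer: $\frac{1}{24} \approx 0.041667$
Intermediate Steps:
$T{\left(W,Z \right)} = \left(-4 - \frac{3}{Z}\right) \left(-3 + Z\right)$
$b = 6$ ($b = 2 + 4 = 6$)
$D{\left(h \right)} = \frac{1}{2 h}$
$u = \frac{7}{2}$ ($u = \left(\left(9 - 8 + \frac{9}{2}\right) - 8\right) + 6 = \left(\frac{11}{2} - 8\right) + 6 = - \frac{5}{2} + 6 = \frac{7}{2} \approx 3.5$)
$D{\left(42 \right)} u = \frac{1}{2 \cdot 42} \cdot \frac{7}{2} = \frac{1}{2} \cdot \frac{1}{42} \cdot \frac{7}{2} = \frac{1}{84} \cdot \frac{7}{2} = \frac{1}{24}$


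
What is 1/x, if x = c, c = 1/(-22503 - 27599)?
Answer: -50102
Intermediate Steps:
c = -1/50102 (c = 1/(-50102) = -1/50102 ≈ -1.9959e-5)
x = -1/50102 ≈ -1.9959e-5
1/x = 1/(-1/50102) = -50102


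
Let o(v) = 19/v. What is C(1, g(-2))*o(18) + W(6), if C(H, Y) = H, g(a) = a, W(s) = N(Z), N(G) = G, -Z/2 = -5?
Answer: 199/18 ≈ 11.056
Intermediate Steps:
Z = 10 (Z = -2*(-5) = 10)
W(s) = 10
C(1, g(-2))*o(18) + W(6) = 1*(19/18) + 10 = 19/18 + 10 = 199/18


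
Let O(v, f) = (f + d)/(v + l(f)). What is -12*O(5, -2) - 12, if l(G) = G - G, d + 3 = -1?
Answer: 12/5 ≈ 2.4000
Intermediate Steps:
d = -4 (d = -3 - 1 = -4)
l(G) = 0
O(v, f) = (-4 + f)/v (O(v, f) = (f - 4)/(v + 0) = (-4 + f)/v)
-12*O(5, -2) - 12 = -12*(-4 - 2)/5 - 12 = -12*(-6)/5 - 12 = -12*(-6/5) - 12 = 72/5 - 12 = 12/5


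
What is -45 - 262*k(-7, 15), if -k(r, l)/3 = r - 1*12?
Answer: -14979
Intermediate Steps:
k(r, l) = 36 - 3*r (k(r, l) = -3*(r - 1*12) = -3*(r - 12) = -3*(-12 + r) = 36 - 3*r)
-45 - 262*k(-7, 15) = -45 - 262*(36 - 3*(-7)) = -45 - 262*(36 + 21) = -45 - 262*57 = -45 - 14934 = -14979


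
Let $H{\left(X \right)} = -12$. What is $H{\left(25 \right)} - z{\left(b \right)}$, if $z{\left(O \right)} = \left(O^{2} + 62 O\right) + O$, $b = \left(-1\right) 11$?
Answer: $560$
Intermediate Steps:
$b = -11$
$z{\left(O \right)} = O^{2} + 63 O$
$H{\left(25 \right)} - z{\left(b \right)} = -12 - - 11 \left(63 - 11\right) = -12 - \left(-11\right) 52 = -12 - -572 = -12 + 572 = 560$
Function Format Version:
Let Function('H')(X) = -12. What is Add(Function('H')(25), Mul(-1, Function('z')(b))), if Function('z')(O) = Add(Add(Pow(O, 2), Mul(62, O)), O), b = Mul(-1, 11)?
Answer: 560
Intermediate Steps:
b = -11
Function('z')(O) = Add(Pow(O, 2), Mul(63, O))
Add(Function('H')(25), Mul(-1, Function('z')(b))) = Add(-12, Mul(-1, Mul(-11, Add(63, -11)))) = Add(-12, Mul(-1, Mul(-11, 52))) = Add(-12, Mul(-1, -572)) = Add(-12, 572) = 560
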